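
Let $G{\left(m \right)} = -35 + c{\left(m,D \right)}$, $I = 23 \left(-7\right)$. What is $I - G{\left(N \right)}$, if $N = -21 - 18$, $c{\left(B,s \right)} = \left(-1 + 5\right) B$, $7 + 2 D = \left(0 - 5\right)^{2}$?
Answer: $30$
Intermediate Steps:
$D = 9$ ($D = - \frac{7}{2} + \frac{\left(0 - 5\right)^{2}}{2} = - \frac{7}{2} + \frac{\left(-5\right)^{2}}{2} = - \frac{7}{2} + \frac{1}{2} \cdot 25 = - \frac{7}{2} + \frac{25}{2} = 9$)
$c{\left(B,s \right)} = 4 B$
$I = -161$
$N = -39$ ($N = -21 - 18 = -39$)
$G{\left(m \right)} = -35 + 4 m$
$I - G{\left(N \right)} = -161 - \left(-35 + 4 \left(-39\right)\right) = -161 - \left(-35 - 156\right) = -161 - -191 = -161 + 191 = 30$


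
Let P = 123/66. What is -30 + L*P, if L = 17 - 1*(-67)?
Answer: 1392/11 ≈ 126.55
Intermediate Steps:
P = 41/22 (P = 123*(1/66) = 41/22 ≈ 1.8636)
L = 84 (L = 17 + 67 = 84)
-30 + L*P = -30 + 84*(41/22) = -30 + 1722/11 = 1392/11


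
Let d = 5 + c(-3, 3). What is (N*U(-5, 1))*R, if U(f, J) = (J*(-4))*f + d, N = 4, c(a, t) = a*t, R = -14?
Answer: -896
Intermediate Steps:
d = -4 (d = 5 - 3*3 = 5 - 9 = -4)
U(f, J) = -4 - 4*J*f (U(f, J) = (J*(-4))*f - 4 = (-4*J)*f - 4 = -4*J*f - 4 = -4 - 4*J*f)
(N*U(-5, 1))*R = (4*(-4 - 4*1*(-5)))*(-14) = (4*(-4 + 20))*(-14) = (4*16)*(-14) = 64*(-14) = -896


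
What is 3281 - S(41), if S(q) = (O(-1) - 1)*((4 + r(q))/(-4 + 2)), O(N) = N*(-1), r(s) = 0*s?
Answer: 3281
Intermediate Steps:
r(s) = 0
O(N) = -N
S(q) = 0 (S(q) = (-1*(-1) - 1)*((4 + 0)/(-4 + 2)) = (1 - 1)*(4/(-2)) = 0*(4*(-1/2)) = 0*(-2) = 0)
3281 - S(41) = 3281 - 1*0 = 3281 + 0 = 3281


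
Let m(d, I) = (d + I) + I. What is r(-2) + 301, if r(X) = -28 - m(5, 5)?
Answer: 258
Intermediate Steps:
m(d, I) = d + 2*I (m(d, I) = (I + d) + I = d + 2*I)
r(X) = -43 (r(X) = -28 - (5 + 2*5) = -28 - (5 + 10) = -28 - 1*15 = -28 - 15 = -43)
r(-2) + 301 = -43 + 301 = 258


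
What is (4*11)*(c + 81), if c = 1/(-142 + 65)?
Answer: 24944/7 ≈ 3563.4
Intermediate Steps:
c = -1/77 (c = 1/(-77) = -1/77 ≈ -0.012987)
(4*11)*(c + 81) = (4*11)*(-1/77 + 81) = 44*(6236/77) = 24944/7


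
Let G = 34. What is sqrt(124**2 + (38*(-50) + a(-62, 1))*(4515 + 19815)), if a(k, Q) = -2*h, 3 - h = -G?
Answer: 2*I*sqrt(12003011) ≈ 6929.1*I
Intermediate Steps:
h = 37 (h = 3 - (-1)*34 = 3 - 1*(-34) = 3 + 34 = 37)
a(k, Q) = -74 (a(k, Q) = -2*37 = -74)
sqrt(124**2 + (38*(-50) + a(-62, 1))*(4515 + 19815)) = sqrt(124**2 + (38*(-50) - 74)*(4515 + 19815)) = sqrt(15376 + (-1900 - 74)*24330) = sqrt(15376 - 1974*24330) = sqrt(15376 - 48027420) = sqrt(-48012044) = 2*I*sqrt(12003011)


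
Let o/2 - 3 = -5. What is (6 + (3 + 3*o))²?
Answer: 9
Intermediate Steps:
o = -4 (o = 6 + 2*(-5) = 6 - 10 = -4)
(6 + (3 + 3*o))² = (6 + (3 + 3*(-4)))² = (6 + (3 - 12))² = (6 - 9)² = (-3)² = 9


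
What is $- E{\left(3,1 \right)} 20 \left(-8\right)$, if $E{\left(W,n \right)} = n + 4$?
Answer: $800$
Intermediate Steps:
$E{\left(W,n \right)} = 4 + n$
$- E{\left(3,1 \right)} 20 \left(-8\right) = - \left(4 + 1\right) 20 \left(-8\right) = - 5 \cdot 20 \left(-8\right) = - 100 \left(-8\right) = \left(-1\right) \left(-800\right) = 800$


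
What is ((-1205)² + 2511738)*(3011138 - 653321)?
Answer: 9345827785371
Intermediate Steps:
((-1205)² + 2511738)*(3011138 - 653321) = (1452025 + 2511738)*2357817 = 3963763*2357817 = 9345827785371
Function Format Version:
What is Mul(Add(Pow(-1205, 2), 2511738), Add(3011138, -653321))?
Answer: 9345827785371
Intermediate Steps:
Mul(Add(Pow(-1205, 2), 2511738), Add(3011138, -653321)) = Mul(Add(1452025, 2511738), 2357817) = Mul(3963763, 2357817) = 9345827785371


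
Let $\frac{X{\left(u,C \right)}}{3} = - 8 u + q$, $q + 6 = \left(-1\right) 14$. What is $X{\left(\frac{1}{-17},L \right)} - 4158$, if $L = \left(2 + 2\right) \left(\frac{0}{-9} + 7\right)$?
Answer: $- \frac{71682}{17} \approx -4216.6$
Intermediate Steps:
$q = -20$ ($q = -6 - 14 = -20$)
$L = 28$ ($L = 4 \left(0 \left(- \frac{1}{9}\right) + 7\right) = 4 \left(0 + 7\right) = 4 \cdot 7 = 28$)
$X{\left(u,C \right)} = -60 - 24 u$ ($X{\left(u,C \right)} = 3 \left(- 8 u - 20\right) = 3 \left(-20 - 8 u\right) = -60 - 24 u$)
$X{\left(\frac{1}{-17},L \right)} - 4158 = \left(-60 - \frac{24}{-17}\right) - 4158 = \left(-60 - - \frac{24}{17}\right) - 4158 = \left(-60 + \frac{24}{17}\right) - 4158 = - \frac{996}{17} - 4158 = - \frac{71682}{17}$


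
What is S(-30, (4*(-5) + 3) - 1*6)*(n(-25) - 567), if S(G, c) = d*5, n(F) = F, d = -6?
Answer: 17760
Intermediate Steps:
S(G, c) = -30 (S(G, c) = -6*5 = -30)
S(-30, (4*(-5) + 3) - 1*6)*(n(-25) - 567) = -30*(-25 - 567) = -30*(-592) = 17760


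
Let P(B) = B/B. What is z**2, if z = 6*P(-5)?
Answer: 36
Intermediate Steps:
P(B) = 1
z = 6 (z = 6*1 = 6)
z**2 = 6**2 = 36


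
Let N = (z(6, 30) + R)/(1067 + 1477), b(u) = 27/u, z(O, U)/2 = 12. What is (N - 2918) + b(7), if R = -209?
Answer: -51896351/17808 ≈ -2914.2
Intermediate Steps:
z(O, U) = 24 (z(O, U) = 2*12 = 24)
N = -185/2544 (N = (24 - 209)/(1067 + 1477) = -185/2544 ≈ -0.072720)
(N - 2918) + b(7) = (-185/2544 - 2918) + 27/7 = -7423577/2544 + 27*(⅐) = -7423577/2544 + 27/7 = -51896351/17808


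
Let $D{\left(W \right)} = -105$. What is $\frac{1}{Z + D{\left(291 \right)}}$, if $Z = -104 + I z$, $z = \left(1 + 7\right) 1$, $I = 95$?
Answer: $\frac{1}{551} \approx 0.0018149$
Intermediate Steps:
$z = 8$ ($z = 8 \cdot 1 = 8$)
$Z = 656$ ($Z = -104 + 95 \cdot 8 = -104 + 760 = 656$)
$\frac{1}{Z + D{\left(291 \right)}} = \frac{1}{656 - 105} = \frac{1}{551}$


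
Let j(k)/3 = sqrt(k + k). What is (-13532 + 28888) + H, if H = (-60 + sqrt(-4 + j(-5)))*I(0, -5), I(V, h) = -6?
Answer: 15716 - 6*sqrt(-4 + 3*I*sqrt(10)) ≈ 15705.0 - 16.041*I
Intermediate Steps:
j(k) = 3*sqrt(2)*sqrt(k) (j(k) = 3*sqrt(k + k) = 3*sqrt(2*k) = 3*(sqrt(2)*sqrt(k)) = 3*sqrt(2)*sqrt(k))
H = 360 - 6*sqrt(-4 + 3*I*sqrt(10)) (H = (-60 + sqrt(-4 + 3*sqrt(2)*sqrt(-5)))*(-6) = (-60 + sqrt(-4 + 3*sqrt(2)*(I*sqrt(5))))*(-6) = (-60 + sqrt(-4 + 3*I*sqrt(10)))*(-6) = 360 - 6*sqrt(-4 + 3*I*sqrt(10)) ≈ 349.35 - 16.041*I)
(-13532 + 28888) + H = (-13532 + 28888) + (360 - 6*sqrt(-4 + 3*I*sqrt(10))) = 15356 + (360 - 6*sqrt(-4 + 3*I*sqrt(10))) = 15716 - 6*sqrt(-4 + 3*I*sqrt(10))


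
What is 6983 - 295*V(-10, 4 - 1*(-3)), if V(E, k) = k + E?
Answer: 7868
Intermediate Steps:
V(E, k) = E + k
6983 - 295*V(-10, 4 - 1*(-3)) = 6983 - 295*(-10 + (4 - 1*(-3))) = 6983 - 295*(-10 + (4 + 3)) = 6983 - 295*(-10 + 7) = 6983 - 295*(-3) = 6983 + 885 = 7868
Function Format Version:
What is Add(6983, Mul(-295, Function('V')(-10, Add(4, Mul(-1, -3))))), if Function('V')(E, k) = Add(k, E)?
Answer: 7868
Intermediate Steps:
Function('V')(E, k) = Add(E, k)
Add(6983, Mul(-295, Function('V')(-10, Add(4, Mul(-1, -3))))) = Add(6983, Mul(-295, Add(-10, Add(4, Mul(-1, -3))))) = Add(6983, Mul(-295, Add(-10, Add(4, 3)))) = Add(6983, Mul(-295, Add(-10, 7))) = Add(6983, Mul(-295, -3)) = Add(6983, 885) = 7868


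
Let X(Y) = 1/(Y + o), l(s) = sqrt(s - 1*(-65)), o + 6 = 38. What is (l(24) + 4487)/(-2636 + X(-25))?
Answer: -31409/18451 - 7*sqrt(89)/18451 ≈ -1.7059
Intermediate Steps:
o = 32 (o = -6 + 38 = 32)
l(s) = sqrt(65 + s) (l(s) = sqrt(s + 65) = sqrt(65 + s))
X(Y) = 1/(32 + Y) (X(Y) = 1/(Y + 32) = 1/(32 + Y))
(l(24) + 4487)/(-2636 + X(-25)) = (sqrt(65 + 24) + 4487)/(-2636 + 1/(32 - 25)) = (sqrt(89) + 4487)/(-2636 + 1/7) = (4487 + sqrt(89))/(-2636 + 1/7) = (4487 + sqrt(89))/(-18451/7) = (4487 + sqrt(89))*(-7/18451) = -31409/18451 - 7*sqrt(89)/18451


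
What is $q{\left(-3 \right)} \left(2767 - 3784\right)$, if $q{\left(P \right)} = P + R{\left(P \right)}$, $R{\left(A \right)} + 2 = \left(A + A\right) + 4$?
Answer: $7119$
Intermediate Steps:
$R{\left(A \right)} = 2 + 2 A$ ($R{\left(A \right)} = -2 + \left(\left(A + A\right) + 4\right) = -2 + \left(2 A + 4\right) = -2 + \left(4 + 2 A\right) = 2 + 2 A$)
$q{\left(P \right)} = 2 + 3 P$ ($q{\left(P \right)} = P + \left(2 + 2 P\right) = 2 + 3 P$)
$q{\left(-3 \right)} \left(2767 - 3784\right) = \left(2 + 3 \left(-3\right)\right) \left(2767 - 3784\right) = \left(2 - 9\right) \left(-1017\right) = \left(-7\right) \left(-1017\right) = 7119$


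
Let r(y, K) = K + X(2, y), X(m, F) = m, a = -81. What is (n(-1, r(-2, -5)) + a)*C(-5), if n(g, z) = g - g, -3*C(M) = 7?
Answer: 189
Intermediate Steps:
C(M) = -7/3 (C(M) = -⅓*7 = -7/3)
r(y, K) = 2 + K (r(y, K) = K + 2 = 2 + K)
n(g, z) = 0
(n(-1, r(-2, -5)) + a)*C(-5) = (0 - 81)*(-7/3) = -81*(-7/3) = 189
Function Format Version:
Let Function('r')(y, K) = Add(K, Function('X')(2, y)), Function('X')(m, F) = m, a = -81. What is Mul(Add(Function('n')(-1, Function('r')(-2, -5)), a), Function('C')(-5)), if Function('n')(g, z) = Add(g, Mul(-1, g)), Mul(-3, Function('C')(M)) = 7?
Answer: 189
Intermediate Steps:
Function('C')(M) = Rational(-7, 3) (Function('C')(M) = Mul(Rational(-1, 3), 7) = Rational(-7, 3))
Function('r')(y, K) = Add(2, K) (Function('r')(y, K) = Add(K, 2) = Add(2, K))
Function('n')(g, z) = 0
Mul(Add(Function('n')(-1, Function('r')(-2, -5)), a), Function('C')(-5)) = Mul(Add(0, -81), Rational(-7, 3)) = Mul(-81, Rational(-7, 3)) = 189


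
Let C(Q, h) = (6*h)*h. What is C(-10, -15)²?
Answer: 1822500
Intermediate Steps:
C(Q, h) = 6*h²
C(-10, -15)² = (6*(-15)²)² = (6*225)² = 1350² = 1822500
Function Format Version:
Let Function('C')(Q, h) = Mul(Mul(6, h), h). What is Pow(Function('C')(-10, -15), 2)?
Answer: 1822500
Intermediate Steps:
Function('C')(Q, h) = Mul(6, Pow(h, 2))
Pow(Function('C')(-10, -15), 2) = Pow(Mul(6, Pow(-15, 2)), 2) = Pow(Mul(6, 225), 2) = Pow(1350, 2) = 1822500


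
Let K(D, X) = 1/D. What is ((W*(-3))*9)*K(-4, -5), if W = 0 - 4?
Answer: -27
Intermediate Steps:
W = -4
((W*(-3))*9)*K(-4, -5) = (-4*(-3)*9)/(-4) = (12*9)*(-¼) = 108*(-¼) = -27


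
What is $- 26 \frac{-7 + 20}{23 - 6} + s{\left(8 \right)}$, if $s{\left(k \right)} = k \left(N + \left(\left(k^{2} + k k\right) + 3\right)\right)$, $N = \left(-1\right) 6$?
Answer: $\frac{16662}{17} \approx 980.12$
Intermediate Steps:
$N = -6$
$s{\left(k \right)} = k \left(-3 + 2 k^{2}\right)$ ($s{\left(k \right)} = k \left(-6 + \left(\left(k^{2} + k k\right) + 3\right)\right) = k \left(-6 + \left(\left(k^{2} + k^{2}\right) + 3\right)\right) = k \left(-6 + \left(2 k^{2} + 3\right)\right) = k \left(-6 + \left(3 + 2 k^{2}\right)\right) = k \left(-3 + 2 k^{2}\right)$)
$- 26 \frac{-7 + 20}{23 - 6} + s{\left(8 \right)} = - 26 \frac{-7 + 20}{23 - 6} + 8 \left(-3 + 2 \cdot 8^{2}\right) = - 26 \cdot \frac{13}{17} + 8 \left(-3 + 2 \cdot 64\right) = - 26 \cdot 13 \cdot \frac{1}{17} + 8 \left(-3 + 128\right) = \left(-26\right) \frac{13}{17} + 8 \cdot 125 = - \frac{338}{17} + 1000 = \frac{16662}{17}$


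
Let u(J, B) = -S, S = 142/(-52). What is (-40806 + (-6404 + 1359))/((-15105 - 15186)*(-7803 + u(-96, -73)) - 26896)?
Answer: -1192126/6142527541 ≈ -0.00019408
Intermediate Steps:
S = -71/26 (S = 142*(-1/52) = -71/26 ≈ -2.7308)
u(J, B) = 71/26 (u(J, B) = -1*(-71/26) = 71/26)
(-40806 + (-6404 + 1359))/((-15105 - 15186)*(-7803 + u(-96, -73)) - 26896) = (-40806 + (-6404 + 1359))/((-15105 - 15186)*(-7803 + 71/26) - 26896) = (-40806 - 5045)/(-30291*(-202807/26) - 26896) = -45851/(6143226837/26 - 26896) = -45851/6142527541/26 = -45851*26/6142527541 = -1192126/6142527541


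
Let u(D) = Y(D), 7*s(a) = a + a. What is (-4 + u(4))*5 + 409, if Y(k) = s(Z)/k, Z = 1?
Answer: 5451/14 ≈ 389.36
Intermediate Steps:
s(a) = 2*a/7 (s(a) = (a + a)/7 = (2*a)/7 = 2*a/7)
Y(k) = 2/(7*k) (Y(k) = ((2/7)*1)/k = 2/(7*k))
u(D) = 2/(7*D)
(-4 + u(4))*5 + 409 = (-4 + (2/7)/4)*5 + 409 = (-4 + (2/7)*(¼))*5 + 409 = (-4 + 1/14)*5 + 409 = -55/14*5 + 409 = -275/14 + 409 = 5451/14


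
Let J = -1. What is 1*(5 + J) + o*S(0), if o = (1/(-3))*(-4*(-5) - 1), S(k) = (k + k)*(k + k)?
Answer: 4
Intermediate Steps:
S(k) = 4*k² (S(k) = (2*k)*(2*k) = 4*k²)
o = -19/3 (o = (1*(-⅓))*(20 - 1) = -⅓*19 = -19/3 ≈ -6.3333)
1*(5 + J) + o*S(0) = 1*(5 - 1) - 76*0²/3 = 1*4 - 76*0/3 = 4 - 19/3*0 = 4 + 0 = 4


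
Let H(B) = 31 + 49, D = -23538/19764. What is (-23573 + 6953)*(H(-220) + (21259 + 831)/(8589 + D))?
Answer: -38821393218000/28288243 ≈ -1.3724e+6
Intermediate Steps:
D = -3923/3294 (D = -23538*1/19764 = -3923/3294 ≈ -1.1910)
H(B) = 80
(-23573 + 6953)*(H(-220) + (21259 + 831)/(8589 + D)) = (-23573 + 6953)*(80 + (21259 + 831)/(8589 - 3923/3294)) = -16620*(80 + 22090/(28288243/3294)) = -16620*(80 + 22090*(3294/28288243)) = -16620*(80 + 72764460/28288243) = -16620*2335823900/28288243 = -38821393218000/28288243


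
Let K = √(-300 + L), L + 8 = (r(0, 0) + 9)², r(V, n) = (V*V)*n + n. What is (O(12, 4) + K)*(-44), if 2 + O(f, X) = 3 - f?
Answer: 484 - 44*I*√227 ≈ 484.0 - 662.93*I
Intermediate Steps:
r(V, n) = n + n*V² (r(V, n) = V²*n + n = n*V² + n = n + n*V²)
O(f, X) = 1 - f (O(f, X) = -2 + (3 - f) = 1 - f)
L = 73 (L = -8 + (0*(1 + 0²) + 9)² = -8 + (0*(1 + 0) + 9)² = -8 + (0*1 + 9)² = -8 + (0 + 9)² = -8 + 9² = -8 + 81 = 73)
K = I*√227 (K = √(-300 + 73) = √(-227) = I*√227 ≈ 15.067*I)
(O(12, 4) + K)*(-44) = ((1 - 1*12) + I*√227)*(-44) = ((1 - 12) + I*√227)*(-44) = (-11 + I*√227)*(-44) = 484 - 44*I*√227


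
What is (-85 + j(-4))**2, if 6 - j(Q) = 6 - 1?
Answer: 7056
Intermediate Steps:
j(Q) = 1 (j(Q) = 6 - (6 - 1) = 6 - 1*5 = 6 - 5 = 1)
(-85 + j(-4))**2 = (-85 + 1)**2 = (-84)**2 = 7056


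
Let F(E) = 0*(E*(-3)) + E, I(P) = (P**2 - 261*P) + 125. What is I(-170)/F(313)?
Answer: 73395/313 ≈ 234.49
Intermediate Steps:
I(P) = 125 + P**2 - 261*P
F(E) = E (F(E) = 0*(-3*E) + E = 0 + E = E)
I(-170)/F(313) = (125 + (-170)**2 - 261*(-170))/313 = (125 + 28900 + 44370)*(1/313) = 73395*(1/313) = 73395/313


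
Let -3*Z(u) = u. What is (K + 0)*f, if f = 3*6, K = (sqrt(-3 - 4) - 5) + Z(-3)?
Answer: -72 + 18*I*sqrt(7) ≈ -72.0 + 47.624*I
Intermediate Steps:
Z(u) = -u/3
K = -4 + I*sqrt(7) (K = (sqrt(-3 - 4) - 5) - 1/3*(-3) = (sqrt(-7) - 5) + 1 = (I*sqrt(7) - 5) + 1 = (-5 + I*sqrt(7)) + 1 = -4 + I*sqrt(7) ≈ -4.0 + 2.6458*I)
f = 18
(K + 0)*f = ((-4 + I*sqrt(7)) + 0)*18 = (-4 + I*sqrt(7))*18 = -72 + 18*I*sqrt(7)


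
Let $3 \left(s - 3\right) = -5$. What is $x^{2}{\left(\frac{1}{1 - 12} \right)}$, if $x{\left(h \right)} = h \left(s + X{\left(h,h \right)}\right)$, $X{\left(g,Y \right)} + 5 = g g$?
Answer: $\frac{1763584}{15944049} \approx 0.11061$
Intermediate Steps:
$s = \frac{4}{3}$ ($s = 3 + \frac{1}{3} \left(-5\right) = 3 - \frac{5}{3} = \frac{4}{3} \approx 1.3333$)
$X{\left(g,Y \right)} = -5 + g^{2}$ ($X{\left(g,Y \right)} = -5 + g g = -5 + g^{2}$)
$x{\left(h \right)} = h \left(- \frac{11}{3} + h^{2}\right)$ ($x{\left(h \right)} = h \left(\frac{4}{3} + \left(-5 + h^{2}\right)\right) = h \left(- \frac{11}{3} + h^{2}\right)$)
$x^{2}{\left(\frac{1}{1 - 12} \right)} = \left(\frac{- \frac{11}{3} + \left(\frac{1}{1 - 12}\right)^{2}}{1 - 12}\right)^{2} = \left(\frac{- \frac{11}{3} + \left(\frac{1}{-11}\right)^{2}}{-11}\right)^{2} = \left(- \frac{- \frac{11}{3} + \left(- \frac{1}{11}\right)^{2}}{11}\right)^{2} = \left(- \frac{- \frac{11}{3} + \frac{1}{121}}{11}\right)^{2} = \left(\left(- \frac{1}{11}\right) \left(- \frac{1328}{363}\right)\right)^{2} = \left(\frac{1328}{3993}\right)^{2} = \frac{1763584}{15944049}$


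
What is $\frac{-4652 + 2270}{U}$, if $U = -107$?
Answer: $\frac{2382}{107} \approx 22.262$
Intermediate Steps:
$\frac{-4652 + 2270}{U} = \frac{-4652 + 2270}{-107} = \left(-2382\right) \left(- \frac{1}{107}\right) = \frac{2382}{107}$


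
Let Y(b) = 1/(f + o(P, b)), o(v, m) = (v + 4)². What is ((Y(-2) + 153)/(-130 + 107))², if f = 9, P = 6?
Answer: 278155684/6285049 ≈ 44.257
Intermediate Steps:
o(v, m) = (4 + v)²
Y(b) = 1/109 (Y(b) = 1/(9 + (4 + 6)²) = 1/(9 + 10²) = 1/(9 + 100) = 1/109)
((Y(-2) + 153)/(-130 + 107))² = ((1/109 + 153)/(-130 + 107))² = ((16678/109)/(-23))² = ((16678/109)*(-1/23))² = (-16678/2507)² = 278155684/6285049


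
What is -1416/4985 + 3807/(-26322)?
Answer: -18749949/43738390 ≈ -0.42868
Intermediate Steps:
-1416/4985 + 3807/(-26322) = -1416*1/4985 + 3807*(-1/26322) = -1416/4985 - 1269/8774 = -18749949/43738390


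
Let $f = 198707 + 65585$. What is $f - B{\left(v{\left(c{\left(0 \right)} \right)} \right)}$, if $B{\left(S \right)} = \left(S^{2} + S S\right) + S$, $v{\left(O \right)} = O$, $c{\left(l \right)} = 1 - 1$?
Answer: $264292$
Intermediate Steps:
$f = 264292$
$c{\left(l \right)} = 0$ ($c{\left(l \right)} = 1 - 1 = 0$)
$B{\left(S \right)} = S + 2 S^{2}$ ($B{\left(S \right)} = \left(S^{2} + S^{2}\right) + S = 2 S^{2} + S = S + 2 S^{2}$)
$f - B{\left(v{\left(c{\left(0 \right)} \right)} \right)} = 264292 - 0 \left(1 + 2 \cdot 0\right) = 264292 - 0 \left(1 + 0\right) = 264292 - 0 \cdot 1 = 264292 - 0 = 264292 + 0 = 264292$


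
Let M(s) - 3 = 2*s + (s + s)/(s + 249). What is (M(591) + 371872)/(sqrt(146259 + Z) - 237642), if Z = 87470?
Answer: -6205804219317/3953144050450 - 52228177*sqrt(233729)/7906288100900 ≈ -1.5730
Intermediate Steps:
M(s) = 3 + 2*s + 2*s/(249 + s) (M(s) = 3 + (2*s + (s + s)/(s + 249)) = 3 + (2*s + (2*s)/(249 + s)) = 3 + (2*s + 2*s/(249 + s)) = 3 + 2*s + 2*s/(249 + s))
(M(591) + 371872)/(sqrt(146259 + Z) - 237642) = ((747 + 2*591**2 + 503*591)/(249 + 591) + 371872)/(sqrt(146259 + 87470) - 237642) = ((747 + 2*349281 + 297273)/840 + 371872)/(sqrt(233729) - 237642) = ((747 + 698562 + 297273)/840 + 371872)/(-237642 + sqrt(233729)) = ((1/840)*996582 + 371872)/(-237642 + sqrt(233729)) = (166097/140 + 371872)/(-237642 + sqrt(233729)) = 52228177/(140*(-237642 + sqrt(233729)))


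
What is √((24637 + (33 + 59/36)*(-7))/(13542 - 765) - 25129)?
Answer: I*√147673476329745/76662 ≈ 158.52*I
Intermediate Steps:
√((24637 + (33 + 59/36)*(-7))/(13542 - 765) - 25129) = √((24637 + (33 + 59*(1/36))*(-7))/12777 - 25129) = √((24637 + (33 + 59/36)*(-7))*(1/12777) - 25129) = √((24637 + (1247/36)*(-7))*(1/12777) - 25129) = √((24637 - 8729/36)*(1/12777) - 25129) = √((878203/36)*(1/12777) - 25129) = √(878203/459972 - 25129) = √(-11557758185/459972) = I*√147673476329745/76662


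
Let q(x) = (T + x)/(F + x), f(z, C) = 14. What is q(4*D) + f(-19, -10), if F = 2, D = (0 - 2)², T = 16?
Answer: 142/9 ≈ 15.778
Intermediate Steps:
D = 4 (D = (-2)² = 4)
q(x) = (16 + x)/(2 + x)
q(4*D) + f(-19, -10) = (16 + 4*4)/(2 + 4*4) + 14 = (16 + 16)/(2 + 16) + 14 = 32/18 + 14 = (1/18)*32 + 14 = 16/9 + 14 = 142/9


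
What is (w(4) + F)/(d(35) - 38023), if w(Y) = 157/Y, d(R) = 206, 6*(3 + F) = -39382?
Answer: 78329/453804 ≈ 0.17261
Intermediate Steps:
F = -19700/3 (F = -3 + (1/6)*(-39382) = -3 - 19691/3 = -19700/3 ≈ -6566.7)
(w(4) + F)/(d(35) - 38023) = (157/4 - 19700/3)/(206 - 38023) = (157*(1/4) - 19700/3)/(-37817) = (157/4 - 19700/3)*(-1/37817) = -78329/12*(-1/37817) = 78329/453804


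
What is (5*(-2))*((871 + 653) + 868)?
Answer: -23920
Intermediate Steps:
(5*(-2))*((871 + 653) + 868) = -10*(1524 + 868) = -10*2392 = -23920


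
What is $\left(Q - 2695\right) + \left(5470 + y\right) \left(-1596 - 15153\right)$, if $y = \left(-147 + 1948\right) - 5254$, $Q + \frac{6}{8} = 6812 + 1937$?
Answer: $- \frac{135106719}{4} \approx -3.3777 \cdot 10^{7}$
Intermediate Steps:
$Q = \frac{34993}{4}$ ($Q = - \frac{3}{4} + \left(6812 + 1937\right) = - \frac{3}{4} + 8749 = \frac{34993}{4} \approx 8748.3$)
$y = -3453$ ($y = 1801 - 5254 = -3453$)
$\left(Q - 2695\right) + \left(5470 + y\right) \left(-1596 - 15153\right) = \left(\frac{34993}{4} - 2695\right) + \left(5470 - 3453\right) \left(-1596 - 15153\right) = \frac{24213}{4} + 2017 \left(-16749\right) = \frac{24213}{4} - 33782733 = - \frac{135106719}{4}$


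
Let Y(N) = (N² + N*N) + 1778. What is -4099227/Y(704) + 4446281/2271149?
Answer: -4894753806013/2255273668490 ≈ -2.1704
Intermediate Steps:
Y(N) = 1778 + 2*N² (Y(N) = (N² + N²) + 1778 = 2*N² + 1778 = 1778 + 2*N²)
-4099227/Y(704) + 4446281/2271149 = -4099227/(1778 + 2*704²) + 4446281/2271149 = -4099227/(1778 + 2*495616) + 4446281*(1/2271149) = -4099227/(1778 + 991232) + 4446281/2271149 = -4099227/993010 + 4446281/2271149 = -4894753806013/2255273668490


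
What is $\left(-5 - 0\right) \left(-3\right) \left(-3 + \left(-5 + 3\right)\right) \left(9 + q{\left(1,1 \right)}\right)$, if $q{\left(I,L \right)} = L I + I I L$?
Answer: $-825$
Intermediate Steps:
$q{\left(I,L \right)} = I L + L I^{2}$ ($q{\left(I,L \right)} = I L + I^{2} L = I L + L I^{2}$)
$\left(-5 - 0\right) \left(-3\right) \left(-3 + \left(-5 + 3\right)\right) \left(9 + q{\left(1,1 \right)}\right) = \left(-5 - 0\right) \left(-3\right) \left(-3 + \left(-5 + 3\right)\right) \left(9 + 1 \cdot 1 \left(1 + 1\right)\right) = \left(-5 + 0\right) \left(-3\right) \left(-3 - 2\right) \left(9 + 1 \cdot 1 \cdot 2\right) = \left(-5\right) \left(-3\right) \left(- 5 \left(9 + 2\right)\right) = 15 \left(\left(-5\right) 11\right) = 15 \left(-55\right) = -825$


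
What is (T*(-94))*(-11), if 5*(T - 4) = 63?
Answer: 85822/5 ≈ 17164.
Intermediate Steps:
T = 83/5 (T = 4 + (⅕)*63 = 4 + 63/5 = 83/5 ≈ 16.600)
(T*(-94))*(-11) = ((83/5)*(-94))*(-11) = -7802/5*(-11) = 85822/5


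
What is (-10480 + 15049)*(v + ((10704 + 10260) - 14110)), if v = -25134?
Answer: -83521320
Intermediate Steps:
(-10480 + 15049)*(v + ((10704 + 10260) - 14110)) = (-10480 + 15049)*(-25134 + ((10704 + 10260) - 14110)) = 4569*(-25134 + (20964 - 14110)) = 4569*(-25134 + 6854) = 4569*(-18280) = -83521320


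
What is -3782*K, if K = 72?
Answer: -272304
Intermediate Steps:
-3782*K = -3782*72 = -272304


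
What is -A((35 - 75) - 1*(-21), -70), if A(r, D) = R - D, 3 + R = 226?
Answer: -293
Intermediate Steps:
R = 223 (R = -3 + 226 = 223)
A(r, D) = 223 - D
-A((35 - 75) - 1*(-21), -70) = -(223 - 1*(-70)) = -(223 + 70) = -1*293 = -293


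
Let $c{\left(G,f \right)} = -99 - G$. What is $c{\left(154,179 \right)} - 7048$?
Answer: $-7301$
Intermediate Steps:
$c{\left(154,179 \right)} - 7048 = \left(-99 - 154\right) - 7048 = -253 - 7048 = -7301$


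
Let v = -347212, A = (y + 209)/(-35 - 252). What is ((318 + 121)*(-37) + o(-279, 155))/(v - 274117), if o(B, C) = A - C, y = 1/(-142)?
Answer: 668313769/25321642066 ≈ 0.026393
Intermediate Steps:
y = -1/142 ≈ -0.0070423
A = -29677/40754 (A = (-1/142 + 209)/(-35 - 252) = (29677/142)/(-287) = (29677/142)*(-1/287) = -29677/40754 ≈ -0.72820)
o(B, C) = -29677/40754 - C
((318 + 121)*(-37) + o(-279, 155))/(v - 274117) = ((318 + 121)*(-37) + (-29677/40754 - 1*155))/(-347212 - 274117) = (439*(-37) + (-29677/40754 - 155))/(-621329) = (-16243 - 6346547/40754)*(-1/621329) = -668313769/40754*(-1/621329) = 668313769/25321642066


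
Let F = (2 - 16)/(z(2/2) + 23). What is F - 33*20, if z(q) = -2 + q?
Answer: -7267/11 ≈ -660.64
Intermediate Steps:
F = -7/11 (F = (2 - 16)/((-2 + 2/2) + 23) = -14/((-2 + 2*(½)) + 23) = -14/((-2 + 1) + 23) = -14/(-1 + 23) = -14/22 = -14*1/22 = -7/11 ≈ -0.63636)
F - 33*20 = -7/11 - 33*20 = -7/11 - 660 = -7267/11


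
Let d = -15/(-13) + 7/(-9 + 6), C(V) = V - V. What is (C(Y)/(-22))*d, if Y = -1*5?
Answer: 0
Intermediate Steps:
Y = -5
C(V) = 0
d = -46/39 (d = -15*(-1/13) + 7/(-3) = 15/13 + 7*(-1/3) = 15/13 - 7/3 = -46/39 ≈ -1.1795)
(C(Y)/(-22))*d = (0/(-22))*(-46/39) = (0*(-1/22))*(-46/39) = 0*(-46/39) = 0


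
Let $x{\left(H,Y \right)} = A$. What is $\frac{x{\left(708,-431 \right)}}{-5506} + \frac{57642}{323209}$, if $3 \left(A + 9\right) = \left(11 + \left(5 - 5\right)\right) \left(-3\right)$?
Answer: $\frac{161920516}{889794377} \approx 0.18198$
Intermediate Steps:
$A = -20$ ($A = -9 + \frac{\left(11 + \left(5 - 5\right)\right) \left(-3\right)}{3} = -9 + \frac{\left(11 + 0\right) \left(-3\right)}{3} = -9 + \frac{11 \left(-3\right)}{3} = -9 + \frac{1}{3} \left(-33\right) = -9 - 11 = -20$)
$x{\left(H,Y \right)} = -20$
$\frac{x{\left(708,-431 \right)}}{-5506} + \frac{57642}{323209} = - \frac{20}{-5506} + \frac{57642}{323209} = \left(-20\right) \left(- \frac{1}{5506}\right) + 57642 \cdot \frac{1}{323209} = \frac{10}{2753} + \frac{57642}{323209} = \frac{161920516}{889794377}$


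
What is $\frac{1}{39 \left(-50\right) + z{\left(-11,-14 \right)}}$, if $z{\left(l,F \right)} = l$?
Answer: $- \frac{1}{1961} \approx -0.00050994$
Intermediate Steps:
$\frac{1}{39 \left(-50\right) + z{\left(-11,-14 \right)}} = \frac{1}{39 \left(-50\right) - 11} = \frac{1}{-1950 - 11} = \frac{1}{-1961} = - \frac{1}{1961}$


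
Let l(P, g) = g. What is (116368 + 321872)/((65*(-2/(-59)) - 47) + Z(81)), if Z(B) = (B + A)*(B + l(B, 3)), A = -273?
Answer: -156704/5783 ≈ -27.097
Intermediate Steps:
Z(B) = (-273 + B)*(3 + B) (Z(B) = (B - 273)*(B + 3) = (-273 + B)*(3 + B))
(116368 + 321872)/((65*(-2/(-59)) - 47) + Z(81)) = (116368 + 321872)/((65*(-2/(-59)) - 47) + (-819 + 81² - 270*81)) = 438240/((65*(-2*(-1/59)) - 47) + (-819 + 6561 - 21870)) = 438240/((65*(2/59) - 47) - 16128) = 438240/((130/59 - 47) - 16128) = 438240/(-2643/59 - 16128) = 438240/(-954195/59) = 438240*(-59/954195) = -156704/5783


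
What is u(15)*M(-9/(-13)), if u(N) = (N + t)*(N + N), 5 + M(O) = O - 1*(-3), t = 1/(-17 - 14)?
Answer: -236640/403 ≈ -587.20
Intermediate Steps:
t = -1/31 (t = 1/(-31) = -1/31 ≈ -0.032258)
M(O) = -2 + O (M(O) = -5 + (O - 1*(-3)) = -5 + (O + 3) = -5 + (3 + O) = -2 + O)
u(N) = 2*N*(-1/31 + N) (u(N) = (N - 1/31)*(N + N) = (-1/31 + N)*(2*N) = 2*N*(-1/31 + N))
u(15)*M(-9/(-13)) = ((2/31)*15*(-1 + 31*15))*(-2 - 9/(-13)) = ((2/31)*15*(-1 + 465))*(-2 - 9*(-1/13)) = ((2/31)*15*464)*(-2 + 9/13) = (13920/31)*(-17/13) = -236640/403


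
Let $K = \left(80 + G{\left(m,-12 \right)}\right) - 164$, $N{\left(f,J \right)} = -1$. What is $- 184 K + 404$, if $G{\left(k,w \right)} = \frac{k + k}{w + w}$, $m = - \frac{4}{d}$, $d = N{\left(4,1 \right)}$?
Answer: $\frac{47764}{3} \approx 15921.0$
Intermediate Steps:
$d = -1$
$m = 4$ ($m = - \frac{4}{-1} = \left(-4\right) \left(-1\right) = 4$)
$G{\left(k,w \right)} = \frac{k}{w}$ ($G{\left(k,w \right)} = \frac{2 k}{2 w} = 2 k \frac{1}{2 w} = \frac{k}{w}$)
$K = - \frac{253}{3}$ ($K = \left(80 + \frac{4}{-12}\right) - 164 = \left(80 + 4 \left(- \frac{1}{12}\right)\right) - 164 = \left(80 - \frac{1}{3}\right) - 164 = \frac{239}{3} - 164 = - \frac{253}{3} \approx -84.333$)
$- 184 K + 404 = \left(-184\right) \left(- \frac{253}{3}\right) + 404 = \frac{46552}{3} + 404 = \frac{47764}{3}$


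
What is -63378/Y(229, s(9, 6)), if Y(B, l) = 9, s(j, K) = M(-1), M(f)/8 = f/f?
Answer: -7042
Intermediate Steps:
M(f) = 8 (M(f) = 8*(f/f) = 8*1 = 8)
s(j, K) = 8
-63378/Y(229, s(9, 6)) = -63378/9 = -63378*⅑ = -7042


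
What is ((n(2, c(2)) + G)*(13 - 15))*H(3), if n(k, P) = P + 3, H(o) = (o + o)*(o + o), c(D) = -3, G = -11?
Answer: 792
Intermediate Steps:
H(o) = 4*o**2 (H(o) = (2*o)*(2*o) = 4*o**2)
n(k, P) = 3 + P
((n(2, c(2)) + G)*(13 - 15))*H(3) = (((3 - 3) - 11)*(13 - 15))*(4*3**2) = ((0 - 11)*(-2))*(4*9) = -11*(-2)*36 = 22*36 = 792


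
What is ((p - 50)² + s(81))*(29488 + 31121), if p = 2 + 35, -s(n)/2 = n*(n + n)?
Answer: -1580379675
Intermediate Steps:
s(n) = -4*n² (s(n) = -2*n*(n + n) = -2*n*2*n = -4*n²)
p = 37
((p - 50)² + s(81))*(29488 + 31121) = ((37 - 50)² - 4*81²)*(29488 + 31121) = ((-13)² - 4*6561)*60609 = (169 - 26244)*60609 = -26075*60609 = -1580379675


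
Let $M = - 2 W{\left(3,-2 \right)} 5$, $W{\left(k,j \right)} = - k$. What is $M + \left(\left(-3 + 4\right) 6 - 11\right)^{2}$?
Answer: $55$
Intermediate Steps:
$M = 30$ ($M = - 2 \left(\left(-1\right) 3\right) 5 = \left(-2\right) \left(-3\right) 5 = 6 \cdot 5 = 30$)
$M + \left(\left(-3 + 4\right) 6 - 11\right)^{2} = 30 + \left(\left(-3 + 4\right) 6 - 11\right)^{2} = 30 + \left(1 \cdot 6 - 11\right)^{2} = 30 + \left(6 - 11\right)^{2} = 30 + \left(-5\right)^{2} = 30 + 25 = 55$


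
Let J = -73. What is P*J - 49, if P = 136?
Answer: -9977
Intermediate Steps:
P*J - 49 = 136*(-73) - 49 = -9928 - 49 = -9977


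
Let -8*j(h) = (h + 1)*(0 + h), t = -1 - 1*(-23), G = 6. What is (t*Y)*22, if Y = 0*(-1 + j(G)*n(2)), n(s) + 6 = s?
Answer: 0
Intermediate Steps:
t = 22 (t = -1 + 23 = 22)
n(s) = -6 + s
j(h) = -h*(1 + h)/8 (j(h) = -(h + 1)*(0 + h)/8 = -(1 + h)*h/8 = -h*(1 + h)/8)
Y = 0 (Y = 0*(-1 + (-⅛*6*(1 + 6))*(-6 + 2)) = 0*(-1 - ⅛*6*7*(-4)) = 0*(-1 - 21/4*(-4)) = 0*(-1 + 21) = 0*20 = 0)
(t*Y)*22 = (22*0)*22 = 0*22 = 0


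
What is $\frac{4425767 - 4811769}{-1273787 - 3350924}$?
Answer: $\frac{386002}{4624711} \approx 0.083465$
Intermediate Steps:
$\frac{4425767 - 4811769}{-1273787 - 3350924} = - \frac{386002}{-4624711} = \left(-386002\right) \left(- \frac{1}{4624711}\right) = \frac{386002}{4624711}$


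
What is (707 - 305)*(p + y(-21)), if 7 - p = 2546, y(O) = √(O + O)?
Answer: -1020678 + 402*I*√42 ≈ -1.0207e+6 + 2605.3*I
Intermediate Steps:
y(O) = √2*√O (y(O) = √(2*O) = √2*√O)
p = -2539 (p = 7 - 1*2546 = 7 - 2546 = -2539)
(707 - 305)*(p + y(-21)) = (707 - 305)*(-2539 + √2*√(-21)) = 402*(-2539 + √2*(I*√21)) = 402*(-2539 + I*√42) = -1020678 + 402*I*√42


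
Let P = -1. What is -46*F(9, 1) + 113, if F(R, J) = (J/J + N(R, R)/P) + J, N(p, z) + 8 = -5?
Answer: -577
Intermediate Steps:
N(p, z) = -13 (N(p, z) = -8 - 5 = -13)
F(R, J) = 14 + J (F(R, J) = (J/J - 13/(-1)) + J = (1 - 13*(-1)) + J = (1 + 13) + J = 14 + J)
-46*F(9, 1) + 113 = -46*(14 + 1) + 113 = -46*15 + 113 = -690 + 113 = -577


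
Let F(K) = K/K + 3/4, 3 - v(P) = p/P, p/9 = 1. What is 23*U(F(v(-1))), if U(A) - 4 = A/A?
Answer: 115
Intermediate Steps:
p = 9 (p = 9*1 = 9)
v(P) = 3 - 9/P
F(K) = 7/4 (F(K) = 1 + 3*(1/4) = 1 + 3/4 = 7/4)
U(A) = 5 (U(A) = 4 + A/A = 4 + 1 = 5)
23*U(F(v(-1))) = 23*5 = 115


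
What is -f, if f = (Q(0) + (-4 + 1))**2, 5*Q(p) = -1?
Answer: -256/25 ≈ -10.240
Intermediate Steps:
Q(p) = -1/5 (Q(p) = (1/5)*(-1) = -1/5)
f = 256/25 (f = (-1/5 + (-4 + 1))**2 = (-1/5 - 3)**2 = (-16/5)**2 = 256/25 ≈ 10.240)
-f = -1*256/25 = -256/25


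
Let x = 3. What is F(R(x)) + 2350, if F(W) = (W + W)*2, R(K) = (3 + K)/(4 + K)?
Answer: 16474/7 ≈ 2353.4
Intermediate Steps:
R(K) = (3 + K)/(4 + K)
F(W) = 4*W (F(W) = (2*W)*2 = 4*W)
F(R(x)) + 2350 = 4*((3 + 3)/(4 + 3)) + 2350 = 4*(6/7) + 2350 = 24/7 + 2350 = 16474/7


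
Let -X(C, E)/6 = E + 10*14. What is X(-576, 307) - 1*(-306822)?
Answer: 304140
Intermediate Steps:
X(C, E) = -840 - 6*E (X(C, E) = -6*(E + 10*14) = -6*(E + 140) = -6*(140 + E) = -840 - 6*E)
X(-576, 307) - 1*(-306822) = (-840 - 6*307) - 1*(-306822) = (-840 - 1842) + 306822 = -2682 + 306822 = 304140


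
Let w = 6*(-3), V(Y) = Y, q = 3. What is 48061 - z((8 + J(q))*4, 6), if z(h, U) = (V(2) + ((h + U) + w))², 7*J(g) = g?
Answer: 2327433/49 ≈ 47499.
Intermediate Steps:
J(g) = g/7
w = -18
z(h, U) = (-16 + U + h)² (z(h, U) = (2 + ((h + U) - 18))² = (2 + ((U + h) - 18))² = (2 + (-18 + U + h))² = (-16 + U + h)²)
48061 - z((8 + J(q))*4, 6) = 48061 - (-16 + 6 + (8 + (⅐)*3)*4)² = 48061 - (-16 + 6 + (8 + 3/7)*4)² = 48061 - (-16 + 6 + (59/7)*4)² = 48061 - (-16 + 6 + 236/7)² = 48061 - (166/7)² = 48061 - 1*27556/49 = 48061 - 27556/49 = 2327433/49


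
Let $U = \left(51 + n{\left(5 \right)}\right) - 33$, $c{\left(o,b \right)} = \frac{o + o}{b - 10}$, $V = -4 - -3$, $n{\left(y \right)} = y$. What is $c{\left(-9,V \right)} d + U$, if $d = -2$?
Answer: $\frac{217}{11} \approx 19.727$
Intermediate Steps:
$V = -1$ ($V = -4 + 3 = -1$)
$c{\left(o,b \right)} = \frac{2 o}{-10 + b}$
$U = 23$ ($U = \left(51 + 5\right) - 33 = 56 - 33 = 23$)
$c{\left(-9,V \right)} d + U = 2 \left(-9\right) \frac{1}{-10 - 1} \left(-2\right) + 23 = 2 \left(-9\right) \frac{1}{-11} \left(-2\right) + 23 = 2 \left(-9\right) \left(- \frac{1}{11}\right) \left(-2\right) + 23 = \frac{18}{11} \left(-2\right) + 23 = - \frac{36}{11} + 23 = \frac{217}{11}$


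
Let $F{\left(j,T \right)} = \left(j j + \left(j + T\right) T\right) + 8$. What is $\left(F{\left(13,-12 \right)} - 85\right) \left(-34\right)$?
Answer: $-2720$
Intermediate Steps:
$F{\left(j,T \right)} = 8 + j^{2} + T \left(T + j\right)$ ($F{\left(j,T \right)} = \left(j^{2} + \left(T + j\right) T\right) + 8 = \left(j^{2} + T \left(T + j\right)\right) + 8 = 8 + j^{2} + T \left(T + j\right)$)
$\left(F{\left(13,-12 \right)} - 85\right) \left(-34\right) = \left(\left(8 + \left(-12\right)^{2} + 13^{2} - 156\right) - 85\right) \left(-34\right) = \left(\left(8 + 144 + 169 - 156\right) - 85\right) \left(-34\right) = \left(165 - 85\right) \left(-34\right) = 80 \left(-34\right) = -2720$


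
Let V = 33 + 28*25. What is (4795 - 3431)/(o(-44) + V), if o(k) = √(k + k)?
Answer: 999812/537377 - 2728*I*√22/537377 ≈ 1.8605 - 0.023811*I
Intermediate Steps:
o(k) = √2*√k (o(k) = √(2*k) = √2*√k)
V = 733 (V = 33 + 700 = 733)
(4795 - 3431)/(o(-44) + V) = (4795 - 3431)/(√2*√(-44) + 733) = 1364/(√2*(2*I*√11) + 733) = 1364/(2*I*√22 + 733) = 1364/(733 + 2*I*√22)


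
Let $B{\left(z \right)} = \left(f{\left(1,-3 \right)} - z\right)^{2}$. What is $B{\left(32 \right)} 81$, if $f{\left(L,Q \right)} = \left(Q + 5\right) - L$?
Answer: $77841$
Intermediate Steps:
$f{\left(L,Q \right)} = 5 + Q - L$ ($f{\left(L,Q \right)} = \left(5 + Q\right) - L = 5 + Q - L$)
$B{\left(z \right)} = \left(1 - z\right)^{2}$ ($B{\left(z \right)} = \left(\left(5 - 3 - 1\right) - z\right)^{2} = \left(1 - z\right)^{2}$)
$B{\left(32 \right)} 81 = \left(-1 + 32\right)^{2} \cdot 81 = 31^{2} \cdot 81 = 961 \cdot 81 = 77841$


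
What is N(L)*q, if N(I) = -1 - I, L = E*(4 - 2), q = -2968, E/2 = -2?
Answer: -20776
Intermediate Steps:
E = -4 (E = 2*(-2) = -4)
L = -8 (L = -4*(4 - 2) = -4*2 = -8)
N(L)*q = (-1 - 1*(-8))*(-2968) = (-1 + 8)*(-2968) = 7*(-2968) = -20776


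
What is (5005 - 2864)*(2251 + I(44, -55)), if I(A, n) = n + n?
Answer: 4583881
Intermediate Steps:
I(A, n) = 2*n
(5005 - 2864)*(2251 + I(44, -55)) = (5005 - 2864)*(2251 + 2*(-55)) = 2141*(2251 - 110) = 2141*2141 = 4583881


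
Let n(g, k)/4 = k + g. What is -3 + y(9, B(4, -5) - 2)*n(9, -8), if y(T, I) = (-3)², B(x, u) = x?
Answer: 33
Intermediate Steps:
n(g, k) = 4*g + 4*k (n(g, k) = 4*(k + g) = 4*(g + k) = 4*g + 4*k)
y(T, I) = 9
-3 + y(9, B(4, -5) - 2)*n(9, -8) = -3 + 9*(4*9 + 4*(-8)) = -3 + 9*(36 - 32) = -3 + 9*4 = -3 + 36 = 33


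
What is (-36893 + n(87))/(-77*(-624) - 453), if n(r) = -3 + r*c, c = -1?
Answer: -36983/47595 ≈ -0.77704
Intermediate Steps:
n(r) = -3 - r (n(r) = -3 + r*(-1) = -3 - r)
(-36893 + n(87))/(-77*(-624) - 453) = (-36893 + (-3 - 1*87))/(-77*(-624) - 453) = (-36893 + (-3 - 87))/(48048 - 453) = (-36893 - 90)/47595 = -36983*1/47595 = -36983/47595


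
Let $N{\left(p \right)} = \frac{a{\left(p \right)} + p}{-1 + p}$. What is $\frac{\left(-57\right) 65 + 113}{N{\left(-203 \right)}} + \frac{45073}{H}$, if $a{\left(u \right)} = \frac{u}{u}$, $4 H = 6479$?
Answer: $- \frac{2355592444}{654379} \approx -3599.7$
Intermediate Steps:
$H = \frac{6479}{4}$ ($H = \frac{1}{4} \cdot 6479 = \frac{6479}{4} \approx 1619.8$)
$a{\left(u \right)} = 1$
$N{\left(p \right)} = \frac{1 + p}{-1 + p}$
$\frac{\left(-57\right) 65 + 113}{N{\left(-203 \right)}} + \frac{45073}{H} = \frac{\left(-57\right) 65 + 113}{\frac{1}{-1 - 203} \left(1 - 203\right)} + \frac{45073}{\frac{6479}{4}} = \frac{-3705 + 113}{\frac{1}{-204} \left(-202\right)} + 45073 \cdot \frac{4}{6479} = - \frac{3592}{\left(- \frac{1}{204}\right) \left(-202\right)} + \frac{180292}{6479} = - \frac{3592}{\frac{101}{102}} + \frac{180292}{6479} = \left(-3592\right) \frac{102}{101} + \frac{180292}{6479} = - \frac{366384}{101} + \frac{180292}{6479} = - \frac{2355592444}{654379}$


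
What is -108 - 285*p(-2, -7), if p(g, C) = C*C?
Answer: -14073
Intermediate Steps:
p(g, C) = C²
-108 - 285*p(-2, -7) = -108 - 285*(-7)² = -108 - 285*49 = -108 - 13965 = -14073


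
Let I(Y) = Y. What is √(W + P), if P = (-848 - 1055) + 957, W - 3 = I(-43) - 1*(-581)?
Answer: 9*I*√5 ≈ 20.125*I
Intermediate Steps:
W = 541 (W = 3 + (-43 - 1*(-581)) = 3 + (-43 + 581) = 3 + 538 = 541)
P = -946 (P = -1903 + 957 = -946)
√(W + P) = √(541 - 946) = √(-405) = 9*I*√5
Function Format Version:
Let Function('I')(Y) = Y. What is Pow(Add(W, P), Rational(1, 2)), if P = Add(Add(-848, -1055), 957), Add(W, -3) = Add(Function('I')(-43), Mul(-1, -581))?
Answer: Mul(9, I, Pow(5, Rational(1, 2))) ≈ Mul(20.125, I)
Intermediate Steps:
W = 541 (W = Add(3, Add(-43, Mul(-1, -581))) = Add(3, Add(-43, 581)) = Add(3, 538) = 541)
P = -946 (P = Add(-1903, 957) = -946)
Pow(Add(W, P), Rational(1, 2)) = Pow(Add(541, -946), Rational(1, 2)) = Pow(-405, Rational(1, 2)) = Mul(9, I, Pow(5, Rational(1, 2)))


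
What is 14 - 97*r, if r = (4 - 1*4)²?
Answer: 14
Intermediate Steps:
r = 0 (r = (4 - 4)² = 0² = 0)
14 - 97*r = 14 - 97*0 = 14 + 0 = 14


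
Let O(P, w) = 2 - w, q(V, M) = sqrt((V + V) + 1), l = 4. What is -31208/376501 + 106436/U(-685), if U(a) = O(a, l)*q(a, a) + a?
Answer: -27464997867468/178725401201 + 7876264*I/474701 ≈ -153.67 + 16.592*I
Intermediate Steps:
q(V, M) = sqrt(1 + 2*V) (q(V, M) = sqrt(2*V + 1) = sqrt(1 + 2*V))
U(a) = a - 2*sqrt(1 + 2*a) (U(a) = (2 - 1*4)*sqrt(1 + 2*a) + a = (2 - 4)*sqrt(1 + 2*a) + a = -2*sqrt(1 + 2*a) + a = a - 2*sqrt(1 + 2*a))
-31208/376501 + 106436/U(-685) = -31208/376501 + 106436/(-685 - 2*sqrt(1 + 2*(-685))) = -31208*1/376501 + 106436/(-685 - 2*sqrt(1 - 1370)) = -31208/376501 + 106436/(-685 - 74*I) = -31208/376501 + 106436*((-685 + 74*I)/474701) = -31208/376501 + 106436*(-685 + 74*I)/474701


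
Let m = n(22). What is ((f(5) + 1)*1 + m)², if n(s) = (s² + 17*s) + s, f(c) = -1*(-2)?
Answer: 779689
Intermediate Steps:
f(c) = 2
n(s) = s² + 18*s
m = 880 (m = 22*(18 + 22) = 22*40 = 880)
((f(5) + 1)*1 + m)² = ((2 + 1)*1 + 880)² = (3*1 + 880)² = (3 + 880)² = 883² = 779689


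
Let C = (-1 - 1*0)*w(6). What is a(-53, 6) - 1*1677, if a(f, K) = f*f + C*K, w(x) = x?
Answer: 1096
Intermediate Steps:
C = -6 (C = (-1 - 1*0)*6 = (-1 + 0)*6 = -1*6 = -6)
a(f, K) = f² - 6*K (a(f, K) = f*f - 6*K = f² - 6*K)
a(-53, 6) - 1*1677 = ((-53)² - 6*6) - 1*1677 = (2809 - 36) - 1677 = 2773 - 1677 = 1096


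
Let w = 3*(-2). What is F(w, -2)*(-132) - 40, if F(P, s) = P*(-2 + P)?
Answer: -6376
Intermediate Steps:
w = -6
F(w, -2)*(-132) - 40 = -6*(-2 - 6)*(-132) - 40 = -6*(-8)*(-132) - 40 = 48*(-132) - 40 = -6336 - 40 = -6376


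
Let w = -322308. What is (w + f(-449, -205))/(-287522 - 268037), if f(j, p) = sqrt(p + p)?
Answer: 322308/555559 - I*sqrt(410)/555559 ≈ 0.58015 - 3.6447e-5*I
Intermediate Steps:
f(j, p) = sqrt(2)*sqrt(p) (f(j, p) = sqrt(2*p) = sqrt(2)*sqrt(p))
(w + f(-449, -205))/(-287522 - 268037) = (-322308 + sqrt(2)*sqrt(-205))/(-287522 - 268037) = (-322308 + sqrt(2)*(I*sqrt(205)))/(-555559) = (-322308 + I*sqrt(410))*(-1/555559) = 322308/555559 - I*sqrt(410)/555559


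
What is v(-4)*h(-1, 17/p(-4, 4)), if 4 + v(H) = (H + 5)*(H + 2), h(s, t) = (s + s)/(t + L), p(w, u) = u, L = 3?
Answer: 48/29 ≈ 1.6552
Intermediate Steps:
h(s, t) = 2*s/(3 + t) (h(s, t) = (s + s)/(t + 3) = (2*s)/(3 + t) = 2*s/(3 + t))
v(H) = -4 + (2 + H)*(5 + H) (v(H) = -4 + (H + 5)*(H + 2) = -4 + (5 + H)*(2 + H) = -4 + (2 + H)*(5 + H))
v(-4)*h(-1, 17/p(-4, 4)) = (6 + (-4)² + 7*(-4))*(2*(-1)/(3 + 17/4)) = (6 + 16 - 28)*(2*(-1)/(3 + 17*(¼))) = -12*(-1)/(3 + 17/4) = -12*(-1)/29/4 = -12*(-1)*4/29 = -6*(-8/29) = 48/29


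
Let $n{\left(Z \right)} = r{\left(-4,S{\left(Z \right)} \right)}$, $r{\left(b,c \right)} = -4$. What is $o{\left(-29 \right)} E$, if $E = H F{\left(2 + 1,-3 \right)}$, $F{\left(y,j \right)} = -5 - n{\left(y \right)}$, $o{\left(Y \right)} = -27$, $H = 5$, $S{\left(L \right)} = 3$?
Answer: $135$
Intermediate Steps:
$n{\left(Z \right)} = -4$
$F{\left(y,j \right)} = -1$ ($F{\left(y,j \right)} = -5 - -4 = -5 + 4 = -1$)
$E = -5$ ($E = 5 \left(-1\right) = -5$)
$o{\left(-29 \right)} E = \left(-27\right) \left(-5\right) = 135$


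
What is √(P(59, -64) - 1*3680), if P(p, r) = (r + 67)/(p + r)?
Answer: I*√92015/5 ≈ 60.668*I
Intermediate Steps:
P(p, r) = (67 + r)/(p + r)
√(P(59, -64) - 1*3680) = √((67 - 64)/(59 - 64) - 1*3680) = √(3/(-5) - 3680) = √(-⅕*3 - 3680) = √(-⅗ - 3680) = √(-18403/5) = I*√92015/5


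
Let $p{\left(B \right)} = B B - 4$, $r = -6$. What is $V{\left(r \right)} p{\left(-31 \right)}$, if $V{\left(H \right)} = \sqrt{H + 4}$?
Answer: $957 i \sqrt{2} \approx 1353.4 i$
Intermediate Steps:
$V{\left(H \right)} = \sqrt{4 + H}$
$p{\left(B \right)} = -4 + B^{2}$ ($p{\left(B \right)} = B^{2} - 4 = -4 + B^{2}$)
$V{\left(r \right)} p{\left(-31 \right)} = \sqrt{4 - 6} \left(-4 + \left(-31\right)^{2}\right) = \sqrt{-2} \left(-4 + 961\right) = i \sqrt{2} \cdot 957 = 957 i \sqrt{2}$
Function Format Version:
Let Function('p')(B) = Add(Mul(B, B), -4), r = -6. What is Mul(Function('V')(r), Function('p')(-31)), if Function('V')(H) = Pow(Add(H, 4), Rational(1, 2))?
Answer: Mul(957, I, Pow(2, Rational(1, 2))) ≈ Mul(1353.4, I)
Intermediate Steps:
Function('V')(H) = Pow(Add(4, H), Rational(1, 2))
Function('p')(B) = Add(-4, Pow(B, 2)) (Function('p')(B) = Add(Pow(B, 2), -4) = Add(-4, Pow(B, 2)))
Mul(Function('V')(r), Function('p')(-31)) = Mul(Pow(Add(4, -6), Rational(1, 2)), Add(-4, Pow(-31, 2))) = Mul(Pow(-2, Rational(1, 2)), Add(-4, 961)) = Mul(Mul(I, Pow(2, Rational(1, 2))), 957) = Mul(957, I, Pow(2, Rational(1, 2)))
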